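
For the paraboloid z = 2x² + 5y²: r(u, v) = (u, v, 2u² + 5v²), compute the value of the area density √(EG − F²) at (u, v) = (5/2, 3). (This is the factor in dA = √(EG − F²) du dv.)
√(EG − F²)|_{(5/2, 3)} = sqrt(1001)

E = 16*u^2 + 1, F = 40*u*v, G = 100*v^2 + 1, so EG − F² = 16*u^2 + 100*v^2 + 1. Taking the positive square root: √(EG − F²) = sqrt(16*u^2 + 100*v^2 + 1). At (u, v) = (5/2, 3): sqrt(1001).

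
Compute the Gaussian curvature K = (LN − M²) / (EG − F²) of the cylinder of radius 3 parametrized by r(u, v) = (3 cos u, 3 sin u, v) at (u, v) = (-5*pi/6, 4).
K = 0

Coefficients of the first fundamental form: E = 9, F = 0, G = 1.
Coefficients of the second fundamental form: L = -3, M = 0, N = 0.
Assemble K = (LN − M²)/(EG − F²) = 0. At (u, v) = (-5*pi/6, 4): K = 0.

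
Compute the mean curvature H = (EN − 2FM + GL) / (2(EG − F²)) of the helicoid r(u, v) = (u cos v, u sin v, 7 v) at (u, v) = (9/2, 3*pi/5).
H = 0

With E = 1, F = 0, G = u^2 + 49, L = 0, M = -7/sqrt(u^2 + 49), N = 0, assemble
  H = (EN − 2FM + GL) / (2(EG − F²)) = 0.
At (u, v) = (9/2, 3*pi/5): H = 0.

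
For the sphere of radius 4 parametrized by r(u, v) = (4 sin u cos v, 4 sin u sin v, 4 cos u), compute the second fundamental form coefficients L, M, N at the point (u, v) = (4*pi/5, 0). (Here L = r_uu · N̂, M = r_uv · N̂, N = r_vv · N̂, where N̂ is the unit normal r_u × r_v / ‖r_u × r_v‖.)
L = -4;  M = 0;  N = -5/2 + sqrt(5)/2

Compute the unit normal N̂(u, v) = (sin(u)^2*cos(v)/Abs(sin(u)), sin(u)^2*sin(v)/Abs(sin(u)), sin(2*u)/(2*Abs(sin(u)))), and the second partials r_uu, r_uv, r_vv. Take dot products:
  L(u, v) = r_uu · N̂ = -4*sin(u)/Abs(sin(u)),
  M(u, v) = r_uv · N̂ = 0,
  N(u, v) = r_vv · N̂ = -4*sin(u)^3/Abs(sin(u)).
Evaluating at (u, v) = (4*pi/5, 0):
  L = -4, M = 0, N = -5/2 + sqrt(5)/2.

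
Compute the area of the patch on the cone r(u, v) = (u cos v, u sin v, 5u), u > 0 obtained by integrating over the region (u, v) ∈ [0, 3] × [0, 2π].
Area = 9*sqrt(26)*pi

Area = ∫∫ √(EG − F²) du dv with √(EG − F²) = sqrt(26)*Abs(u). Integrating over [0, 3] × [0, 2π] gives 9*sqrt(26)*pi.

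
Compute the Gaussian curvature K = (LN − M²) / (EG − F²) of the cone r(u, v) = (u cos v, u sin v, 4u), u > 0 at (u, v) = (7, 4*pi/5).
K = 0

Coefficients of the first fundamental form: E = 17, F = 0, G = u^2.
Coefficients of the second fundamental form: L = 0, M = 0, N = 4*sqrt(17)*u^2/(17*Abs(u)).
Assemble K = (LN − M²)/(EG − F²) = 0. At (u, v) = (7, 4*pi/5): K = 0.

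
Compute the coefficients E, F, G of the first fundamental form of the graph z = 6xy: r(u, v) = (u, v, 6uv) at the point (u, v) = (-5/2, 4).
E = 577;  F = -360;  G = 226

Partials: r_u = (1, 0, 6*v), r_v = (0, 1, 6*u). As functions of (u, v):
  E = r_u · r_u = 36*v^2 + 1,
  F = r_u · r_v = 36*u*v,
  G = r_v · r_v = 36*u^2 + 1.
Evaluating at (u, v) = (-5/2, 4): E = 577, F = -360, G = 226.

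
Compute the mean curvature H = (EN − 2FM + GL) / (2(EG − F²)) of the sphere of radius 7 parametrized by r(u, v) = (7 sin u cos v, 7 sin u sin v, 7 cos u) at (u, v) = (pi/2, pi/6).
H = -1/7

With E = 49, F = 0, G = 49*sin(u)^2, L = -7*sin(u)/Abs(sin(u)), M = 0, N = -7*sin(u)^3/Abs(sin(u)), assemble
  H = (EN − 2FM + GL) / (2(EG − F²)) = -sin(u)/(7*Abs(sin(u))).
At (u, v) = (pi/2, pi/6): H = -1/7.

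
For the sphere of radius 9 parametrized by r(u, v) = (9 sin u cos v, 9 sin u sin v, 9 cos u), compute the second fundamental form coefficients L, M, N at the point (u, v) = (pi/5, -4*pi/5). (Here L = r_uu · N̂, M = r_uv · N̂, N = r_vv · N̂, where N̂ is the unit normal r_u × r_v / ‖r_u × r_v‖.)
L = -9;  M = 0;  N = -45/8 + 9*sqrt(5)/8

Compute the unit normal N̂(u, v) = (sin(u)^2*cos(v)/Abs(sin(u)), sin(u)^2*sin(v)/Abs(sin(u)), sin(2*u)/(2*Abs(sin(u)))), and the second partials r_uu, r_uv, r_vv. Take dot products:
  L(u, v) = r_uu · N̂ = -9*sin(u)/Abs(sin(u)),
  M(u, v) = r_uv · N̂ = 0,
  N(u, v) = r_vv · N̂ = -9*sin(u)^3/Abs(sin(u)).
Evaluating at (u, v) = (pi/5, -4*pi/5):
  L = -9, M = 0, N = -45/8 + 9*sqrt(5)/8.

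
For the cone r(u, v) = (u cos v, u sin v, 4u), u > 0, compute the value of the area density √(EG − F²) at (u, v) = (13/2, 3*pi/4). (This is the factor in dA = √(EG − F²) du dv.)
√(EG − F²)|_{(13/2, 3*pi/4)} = 13*sqrt(17)/2

E = 17, F = 0, G = u^2, so EG − F² = 17*u^2. Taking the positive square root: √(EG − F²) = sqrt(17)*Abs(u). At (u, v) = (13/2, 3*pi/4): 13*sqrt(17)/2.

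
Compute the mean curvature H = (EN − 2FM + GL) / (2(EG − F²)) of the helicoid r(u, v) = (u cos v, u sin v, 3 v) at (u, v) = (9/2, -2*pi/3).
H = 0

With E = 1, F = 0, G = u^2 + 9, L = 0, M = -3/sqrt(u^2 + 9), N = 0, assemble
  H = (EN − 2FM + GL) / (2(EG − F²)) = 0.
At (u, v) = (9/2, -2*pi/3): H = 0.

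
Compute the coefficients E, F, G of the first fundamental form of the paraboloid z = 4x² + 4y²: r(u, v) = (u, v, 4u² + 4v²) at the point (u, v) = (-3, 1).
E = 577;  F = -192;  G = 65

Partials: r_u = (1, 0, 8*u), r_v = (0, 1, 8*v). As functions of (u, v):
  E = r_u · r_u = 64*u^2 + 1,
  F = r_u · r_v = 64*u*v,
  G = r_v · r_v = 64*v^2 + 1.
Evaluating at (u, v) = (-3, 1): E = 577, F = -192, G = 65.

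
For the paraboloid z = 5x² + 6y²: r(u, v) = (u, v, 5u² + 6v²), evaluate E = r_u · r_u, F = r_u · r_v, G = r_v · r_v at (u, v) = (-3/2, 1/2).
E = 226;  F = -90;  G = 37

Partials: r_u = (1, 0, 10*u), r_v = (0, 1, 12*v). As functions of (u, v):
  E = r_u · r_u = 100*u^2 + 1,
  F = r_u · r_v = 120*u*v,
  G = r_v · r_v = 144*v^2 + 1.
Evaluating at (u, v) = (-3/2, 1/2): E = 226, F = -90, G = 37.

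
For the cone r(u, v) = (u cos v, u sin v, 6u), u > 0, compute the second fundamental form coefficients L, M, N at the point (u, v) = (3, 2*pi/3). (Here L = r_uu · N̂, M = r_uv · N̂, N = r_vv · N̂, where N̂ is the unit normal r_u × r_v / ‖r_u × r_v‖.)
L = 0;  M = 0;  N = 18*sqrt(37)/37

Compute the unit normal N̂(u, v) = (-6*sqrt(37)*u*cos(v)/(37*Abs(u)), -6*sqrt(37)*u*sin(v)/(37*Abs(u)), sqrt(37)*u/(37*Abs(u))), and the second partials r_uu, r_uv, r_vv. Take dot products:
  L(u, v) = r_uu · N̂ = 0,
  M(u, v) = r_uv · N̂ = 0,
  N(u, v) = r_vv · N̂ = 6*sqrt(37)*u^2/(37*Abs(u)).
Evaluating at (u, v) = (3, 2*pi/3):
  L = 0, M = 0, N = 18*sqrt(37)/37.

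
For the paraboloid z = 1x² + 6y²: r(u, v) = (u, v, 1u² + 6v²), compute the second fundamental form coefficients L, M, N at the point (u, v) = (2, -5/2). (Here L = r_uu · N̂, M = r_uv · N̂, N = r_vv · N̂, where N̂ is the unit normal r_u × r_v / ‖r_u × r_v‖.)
L = 2*sqrt(917)/917;  M = 0;  N = 12*sqrt(917)/917

Compute the unit normal N̂(u, v) = (-2*u/sqrt(4*u^2 + 144*v^2 + 1), -12*v/sqrt(4*u^2 + 144*v^2 + 1), 1/sqrt(4*u^2 + 144*v^2 + 1)), and the second partials r_uu, r_uv, r_vv. Take dot products:
  L(u, v) = r_uu · N̂ = 2/sqrt(4*u^2 + 144*v^2 + 1),
  M(u, v) = r_uv · N̂ = 0,
  N(u, v) = r_vv · N̂ = 12/sqrt(4*u^2 + 144*v^2 + 1).
Evaluating at (u, v) = (2, -5/2):
  L = 2*sqrt(917)/917, M = 0, N = 12*sqrt(917)/917.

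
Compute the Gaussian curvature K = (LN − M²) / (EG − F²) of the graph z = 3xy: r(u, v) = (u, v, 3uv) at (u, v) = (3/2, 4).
K = -144/436921

Coefficients of the first fundamental form: E = 9*v^2 + 1, F = 9*u*v, G = 9*u^2 + 1.
Coefficients of the second fundamental form: L = 0, M = 3/sqrt(9*u^2 + 9*v^2 + 1), N = 0.
Assemble K = (LN − M²)/(EG − F²) = -9/(81*u^4 + 162*u^2*v^2 + 18*u^2 + 81*v^4 + 18*v^2 + 1). At (u, v) = (3/2, 4): K = -144/436921.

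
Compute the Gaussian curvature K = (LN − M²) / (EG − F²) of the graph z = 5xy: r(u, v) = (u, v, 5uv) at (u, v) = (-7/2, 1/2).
K = -100/393129

Coefficients of the first fundamental form: E = 25*v^2 + 1, F = 25*u*v, G = 25*u^2 + 1.
Coefficients of the second fundamental form: L = 0, M = 5/sqrt(25*u^2 + 25*v^2 + 1), N = 0.
Assemble K = (LN − M²)/(EG − F²) = -25/(625*u^4 + 1250*u^2*v^2 + 50*u^2 + 625*v^4 + 50*v^2 + 1). At (u, v) = (-7/2, 1/2): K = -100/393129.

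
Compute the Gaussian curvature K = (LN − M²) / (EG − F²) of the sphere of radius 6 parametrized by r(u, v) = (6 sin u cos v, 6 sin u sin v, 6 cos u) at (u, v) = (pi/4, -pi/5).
K = 1/36

Coefficients of the first fundamental form: E = 36, F = 0, G = 36*sin(u)^2.
Coefficients of the second fundamental form: L = -6*sin(u)/Abs(sin(u)), M = 0, N = -6*sin(u)^3/Abs(sin(u)).
Assemble K = (LN − M²)/(EG − F²) = 1/36. At (u, v) = (pi/4, -pi/5): K = 1/36.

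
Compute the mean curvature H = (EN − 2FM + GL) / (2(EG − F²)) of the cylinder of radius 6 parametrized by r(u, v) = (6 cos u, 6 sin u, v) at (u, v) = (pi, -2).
H = -1/12

With E = 36, F = 0, G = 1, L = -6, M = 0, N = 0, assemble
  H = (EN − 2FM + GL) / (2(EG − F²)) = -1/12.
At (u, v) = (pi, -2): H = -1/12.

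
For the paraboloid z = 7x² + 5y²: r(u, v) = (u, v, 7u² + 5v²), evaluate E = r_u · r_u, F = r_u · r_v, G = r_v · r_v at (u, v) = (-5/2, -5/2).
E = 1226;  F = 875;  G = 626

Partials: r_u = (1, 0, 14*u), r_v = (0, 1, 10*v). As functions of (u, v):
  E = r_u · r_u = 196*u^2 + 1,
  F = r_u · r_v = 140*u*v,
  G = r_v · r_v = 100*v^2 + 1.
Evaluating at (u, v) = (-5/2, -5/2): E = 1226, F = 875, G = 626.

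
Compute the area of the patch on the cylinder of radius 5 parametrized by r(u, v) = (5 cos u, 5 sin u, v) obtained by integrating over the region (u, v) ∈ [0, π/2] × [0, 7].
Area = 35*pi/2

Area = ∫∫ √(EG − F²) du dv with √(EG − F²) = 5. Integrating over [0, π/2] × [0, 7] gives 35*pi/2.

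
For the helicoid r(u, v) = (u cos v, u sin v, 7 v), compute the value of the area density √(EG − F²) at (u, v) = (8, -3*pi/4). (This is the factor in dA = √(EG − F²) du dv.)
√(EG − F²)|_{(8, -3*pi/4)} = sqrt(113)

E = 1, F = 0, G = u^2 + 49, so EG − F² = u^2 + 49. Taking the positive square root: √(EG − F²) = sqrt(u^2 + 49). At (u, v) = (8, -3*pi/4): sqrt(113).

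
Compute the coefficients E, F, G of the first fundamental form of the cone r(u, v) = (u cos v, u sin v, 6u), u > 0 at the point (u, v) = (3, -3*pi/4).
E = 37;  F = 0;  G = 9

Partials: r_u = (cos(v), sin(v), 6), r_v = (-u*sin(v), u*cos(v), 0). As functions of (u, v):
  E = r_u · r_u = 37,
  F = r_u · r_v = 0,
  G = r_v · r_v = u^2.
Evaluating at (u, v) = (3, -3*pi/4): E = 37, F = 0, G = 9.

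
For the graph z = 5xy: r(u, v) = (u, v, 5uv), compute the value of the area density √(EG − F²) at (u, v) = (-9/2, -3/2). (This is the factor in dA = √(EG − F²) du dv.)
√(EG − F²)|_{(-9/2, -3/2)} = 7*sqrt(46)/2

E = 25*v^2 + 1, F = 25*u*v, G = 25*u^2 + 1, so EG − F² = 25*u^2 + 25*v^2 + 1. Taking the positive square root: √(EG − F²) = sqrt(25*u^2 + 25*v^2 + 1). At (u, v) = (-9/2, -3/2): 7*sqrt(46)/2.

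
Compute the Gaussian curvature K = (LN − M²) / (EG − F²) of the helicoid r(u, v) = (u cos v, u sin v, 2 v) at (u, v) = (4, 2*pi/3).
K = -1/100

Coefficients of the first fundamental form: E = 1, F = 0, G = u^2 + 4.
Coefficients of the second fundamental form: L = 0, M = -2/sqrt(u^2 + 4), N = 0.
Assemble K = (LN − M²)/(EG − F²) = -4/(u^2 + 4)^2. At (u, v) = (4, 2*pi/3): K = -1/100.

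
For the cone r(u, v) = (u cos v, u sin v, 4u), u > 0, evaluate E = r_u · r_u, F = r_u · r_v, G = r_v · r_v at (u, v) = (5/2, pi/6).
E = 17;  F = 0;  G = 25/4

Partials: r_u = (cos(v), sin(v), 4), r_v = (-u*sin(v), u*cos(v), 0). As functions of (u, v):
  E = r_u · r_u = 17,
  F = r_u · r_v = 0,
  G = r_v · r_v = u^2.
Evaluating at (u, v) = (5/2, pi/6): E = 17, F = 0, G = 25/4.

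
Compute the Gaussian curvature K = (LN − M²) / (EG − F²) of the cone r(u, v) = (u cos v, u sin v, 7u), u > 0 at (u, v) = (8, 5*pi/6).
K = 0

Coefficients of the first fundamental form: E = 50, F = 0, G = u^2.
Coefficients of the second fundamental form: L = 0, M = 0, N = 7*sqrt(2)*u^2/(10*Abs(u)).
Assemble K = (LN − M²)/(EG − F²) = 0. At (u, v) = (8, 5*pi/6): K = 0.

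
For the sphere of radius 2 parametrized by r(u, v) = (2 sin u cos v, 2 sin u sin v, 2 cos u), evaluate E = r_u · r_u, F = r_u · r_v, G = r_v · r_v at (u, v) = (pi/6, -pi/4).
E = 4;  F = 0;  G = 1

Partials: r_u = (2*cos(u)*cos(v), 2*sin(v)*cos(u), -2*sin(u)), r_v = (-2*sin(u)*sin(v), 2*sin(u)*cos(v), 0). As functions of (u, v):
  E = r_u · r_u = 4,
  F = r_u · r_v = 0,
  G = r_v · r_v = 4*sin(u)^2.
Evaluating at (u, v) = (pi/6, -pi/4): E = 4, F = 0, G = 1.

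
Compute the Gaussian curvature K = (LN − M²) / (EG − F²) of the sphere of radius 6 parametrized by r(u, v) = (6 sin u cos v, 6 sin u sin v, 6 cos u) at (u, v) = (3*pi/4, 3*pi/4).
K = 1/36

Coefficients of the first fundamental form: E = 36, F = 0, G = 36*sin(u)^2.
Coefficients of the second fundamental form: L = -6*sin(u)/Abs(sin(u)), M = 0, N = -6*sin(u)^3/Abs(sin(u)).
Assemble K = (LN − M²)/(EG − F²) = 1/36. At (u, v) = (3*pi/4, 3*pi/4): K = 1/36.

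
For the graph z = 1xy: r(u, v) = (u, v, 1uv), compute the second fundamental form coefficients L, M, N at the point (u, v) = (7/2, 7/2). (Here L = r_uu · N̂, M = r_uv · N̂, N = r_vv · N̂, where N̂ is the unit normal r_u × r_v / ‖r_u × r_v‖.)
L = 0;  M = sqrt(102)/51;  N = 0

Compute the unit normal N̂(u, v) = (-v/sqrt(u^2 + v^2 + 1), -u/sqrt(u^2 + v^2 + 1), 1/sqrt(u^2 + v^2 + 1)), and the second partials r_uu, r_uv, r_vv. Take dot products:
  L(u, v) = r_uu · N̂ = 0,
  M(u, v) = r_uv · N̂ = 1/sqrt(u^2 + v^2 + 1),
  N(u, v) = r_vv · N̂ = 0.
Evaluating at (u, v) = (7/2, 7/2):
  L = 0, M = sqrt(102)/51, N = 0.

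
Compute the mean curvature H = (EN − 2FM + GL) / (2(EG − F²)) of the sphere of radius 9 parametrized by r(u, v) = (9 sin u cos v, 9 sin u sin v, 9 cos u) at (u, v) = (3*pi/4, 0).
H = -1/9

With E = 81, F = 0, G = 81*sin(u)^2, L = -9*sin(u)/Abs(sin(u)), M = 0, N = -9*sin(u)^3/Abs(sin(u)), assemble
  H = (EN − 2FM + GL) / (2(EG − F²)) = -sin(u)/(9*Abs(sin(u))).
At (u, v) = (3*pi/4, 0): H = -1/9.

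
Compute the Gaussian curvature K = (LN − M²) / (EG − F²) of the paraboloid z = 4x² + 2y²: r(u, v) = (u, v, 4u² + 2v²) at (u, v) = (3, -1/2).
K = 32/337561

Coefficients of the first fundamental form: E = 64*u^2 + 1, F = 32*u*v, G = 16*v^2 + 1.
Coefficients of the second fundamental form: L = 8/sqrt(64*u^2 + 16*v^2 + 1), M = 0, N = 4/sqrt(64*u^2 + 16*v^2 + 1).
Assemble K = (LN − M²)/(EG − F²) = 32/(4096*u^4 + 2048*u^2*v^2 + 128*u^2 + 256*v^4 + 32*v^2 + 1). At (u, v) = (3, -1/2): K = 32/337561.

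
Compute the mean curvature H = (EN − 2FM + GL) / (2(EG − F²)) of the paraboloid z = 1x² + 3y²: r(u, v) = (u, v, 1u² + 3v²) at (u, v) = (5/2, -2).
H = 223*sqrt(170)/28900

With E = 4*u^2 + 1, F = 12*u*v, G = 36*v^2 + 1, L = 2/sqrt(4*u^2 + 36*v^2 + 1), M = 0, N = 6/sqrt(4*u^2 + 36*v^2 + 1), assemble
  H = (EN − 2FM + GL) / (2(EG − F²)) = 4*(3*u^2 + 9*v^2 + 1)/(4*u^2 + 36*v^2 + 1)^(3/2).
At (u, v) = (5/2, -2): H = 223*sqrt(170)/28900.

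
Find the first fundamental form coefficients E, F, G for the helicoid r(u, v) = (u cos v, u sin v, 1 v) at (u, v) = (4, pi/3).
E = 1;  F = 0;  G = 17

Partials: r_u = (cos(v), sin(v), 0), r_v = (-u*sin(v), u*cos(v), 1). As functions of (u, v):
  E = r_u · r_u = 1,
  F = r_u · r_v = 0,
  G = r_v · r_v = u^2 + 1.
Evaluating at (u, v) = (4, pi/3): E = 1, F = 0, G = 17.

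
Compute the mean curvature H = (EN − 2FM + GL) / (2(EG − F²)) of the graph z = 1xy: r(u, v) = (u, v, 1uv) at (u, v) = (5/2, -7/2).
H = 35*sqrt(78)/3042

With E = v^2 + 1, F = u*v, G = u^2 + 1, L = 0, M = 1/sqrt(u^2 + v^2 + 1), N = 0, assemble
  H = (EN − 2FM + GL) / (2(EG − F²)) = -u*v/(u^2 + v^2 + 1)^(3/2).
At (u, v) = (5/2, -7/2): H = 35*sqrt(78)/3042.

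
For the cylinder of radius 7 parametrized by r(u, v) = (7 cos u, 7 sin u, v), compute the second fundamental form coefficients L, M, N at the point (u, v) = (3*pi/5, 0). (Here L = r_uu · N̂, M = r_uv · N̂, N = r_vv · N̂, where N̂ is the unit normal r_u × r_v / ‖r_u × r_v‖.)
L = -7;  M = 0;  N = 0

Compute the unit normal N̂(u, v) = (cos(u), sin(u), 0), and the second partials r_uu, r_uv, r_vv. Take dot products:
  L(u, v) = r_uu · N̂ = -7,
  M(u, v) = r_uv · N̂ = 0,
  N(u, v) = r_vv · N̂ = 0.
Evaluating at (u, v) = (3*pi/5, 0):
  L = -7, M = 0, N = 0.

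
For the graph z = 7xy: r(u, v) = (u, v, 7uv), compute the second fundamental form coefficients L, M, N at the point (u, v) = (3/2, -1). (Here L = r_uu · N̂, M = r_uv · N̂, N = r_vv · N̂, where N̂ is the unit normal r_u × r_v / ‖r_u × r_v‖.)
L = 0;  M = 14*sqrt(641)/641;  N = 0

Compute the unit normal N̂(u, v) = (-7*v/sqrt(49*u^2 + 49*v^2 + 1), -7*u/sqrt(49*u^2 + 49*v^2 + 1), 1/sqrt(49*u^2 + 49*v^2 + 1)), and the second partials r_uu, r_uv, r_vv. Take dot products:
  L(u, v) = r_uu · N̂ = 0,
  M(u, v) = r_uv · N̂ = 7/sqrt(49*u^2 + 49*v^2 + 1),
  N(u, v) = r_vv · N̂ = 0.
Evaluating at (u, v) = (3/2, -1):
  L = 0, M = 14*sqrt(641)/641, N = 0.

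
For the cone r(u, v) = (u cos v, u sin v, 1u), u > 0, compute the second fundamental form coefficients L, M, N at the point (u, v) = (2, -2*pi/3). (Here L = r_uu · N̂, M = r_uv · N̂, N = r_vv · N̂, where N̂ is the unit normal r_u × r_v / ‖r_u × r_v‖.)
L = 0;  M = 0;  N = sqrt(2)

Compute the unit normal N̂(u, v) = (-sqrt(2)*u*cos(v)/(2*Abs(u)), -sqrt(2)*u*sin(v)/(2*Abs(u)), sqrt(2)*u/(2*Abs(u))), and the second partials r_uu, r_uv, r_vv. Take dot products:
  L(u, v) = r_uu · N̂ = 0,
  M(u, v) = r_uv · N̂ = 0,
  N(u, v) = r_vv · N̂ = sqrt(2)*u^2/(2*Abs(u)).
Evaluating at (u, v) = (2, -2*pi/3):
  L = 0, M = 0, N = sqrt(2).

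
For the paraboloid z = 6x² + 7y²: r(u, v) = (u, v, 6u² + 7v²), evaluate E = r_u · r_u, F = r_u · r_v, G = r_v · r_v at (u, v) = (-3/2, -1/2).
E = 325;  F = 126;  G = 50

Partials: r_u = (1, 0, 12*u), r_v = (0, 1, 14*v). As functions of (u, v):
  E = r_u · r_u = 144*u^2 + 1,
  F = r_u · r_v = 168*u*v,
  G = r_v · r_v = 196*v^2 + 1.
Evaluating at (u, v) = (-3/2, -1/2): E = 325, F = 126, G = 50.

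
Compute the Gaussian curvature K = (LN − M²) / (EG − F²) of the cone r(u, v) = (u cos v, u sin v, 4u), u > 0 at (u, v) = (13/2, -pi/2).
K = 0

Coefficients of the first fundamental form: E = 17, F = 0, G = u^2.
Coefficients of the second fundamental form: L = 0, M = 0, N = 4*sqrt(17)*u^2/(17*Abs(u)).
Assemble K = (LN − M²)/(EG − F²) = 0. At (u, v) = (13/2, -pi/2): K = 0.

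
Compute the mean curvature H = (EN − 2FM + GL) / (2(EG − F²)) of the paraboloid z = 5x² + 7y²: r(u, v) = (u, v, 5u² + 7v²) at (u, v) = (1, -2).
H = 1544*sqrt(885)/261075

With E = 100*u^2 + 1, F = 140*u*v, G = 196*v^2 + 1, L = 10/sqrt(100*u^2 + 196*v^2 + 1), M = 0, N = 14/sqrt(100*u^2 + 196*v^2 + 1), assemble
  H = (EN − 2FM + GL) / (2(EG − F²)) = 4*(175*u^2 + 245*v^2 + 3)/(100*u^2 + 196*v^2 + 1)^(3/2).
At (u, v) = (1, -2): H = 1544*sqrt(885)/261075.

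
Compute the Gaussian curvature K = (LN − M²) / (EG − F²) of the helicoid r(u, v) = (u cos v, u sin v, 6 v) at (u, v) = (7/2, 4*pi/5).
K = -576/37249

Coefficients of the first fundamental form: E = 1, F = 0, G = u^2 + 36.
Coefficients of the second fundamental form: L = 0, M = -6/sqrt(u^2 + 36), N = 0.
Assemble K = (LN − M²)/(EG − F²) = -36/(u^2 + 36)^2. At (u, v) = (7/2, 4*pi/5): K = -576/37249.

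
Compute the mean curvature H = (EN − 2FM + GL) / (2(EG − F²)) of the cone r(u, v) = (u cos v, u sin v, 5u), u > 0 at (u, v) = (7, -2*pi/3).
H = 5*sqrt(26)/364

With E = 26, F = 0, G = u^2, L = 0, M = 0, N = 5*sqrt(26)*u^2/(26*Abs(u)), assemble
  H = (EN − 2FM + GL) / (2(EG − F²)) = 5*sqrt(26)/(52*Abs(u)).
At (u, v) = (7, -2*pi/3): H = 5*sqrt(26)/364.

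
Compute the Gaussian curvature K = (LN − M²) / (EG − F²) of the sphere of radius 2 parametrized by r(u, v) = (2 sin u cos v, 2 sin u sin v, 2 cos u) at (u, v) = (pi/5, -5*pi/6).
K = 1/4

Coefficients of the first fundamental form: E = 4, F = 0, G = 4*sin(u)^2.
Coefficients of the second fundamental form: L = -2*sin(u)/Abs(sin(u)), M = 0, N = -2*sin(u)^3/Abs(sin(u)).
Assemble K = (LN − M²)/(EG − F²) = 1/4. At (u, v) = (pi/5, -5*pi/6): K = 1/4.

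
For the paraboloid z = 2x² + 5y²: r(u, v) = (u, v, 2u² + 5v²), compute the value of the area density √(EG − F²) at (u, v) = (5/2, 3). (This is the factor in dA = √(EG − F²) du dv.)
√(EG − F²)|_{(5/2, 3)} = sqrt(1001)

E = 16*u^2 + 1, F = 40*u*v, G = 100*v^2 + 1, so EG − F² = 16*u^2 + 100*v^2 + 1. Taking the positive square root: √(EG − F²) = sqrt(16*u^2 + 100*v^2 + 1). At (u, v) = (5/2, 3): sqrt(1001).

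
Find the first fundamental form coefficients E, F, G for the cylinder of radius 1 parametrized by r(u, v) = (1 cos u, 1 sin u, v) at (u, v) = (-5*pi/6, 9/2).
E = 1;  F = 0;  G = 1

Partials: r_u = (-sin(u), cos(u), 0), r_v = (0, 0, 1). As functions of (u, v):
  E = r_u · r_u = 1,
  F = r_u · r_v = 0,
  G = r_v · r_v = 1.
Evaluating at (u, v) = (-5*pi/6, 9/2): E = 1, F = 0, G = 1.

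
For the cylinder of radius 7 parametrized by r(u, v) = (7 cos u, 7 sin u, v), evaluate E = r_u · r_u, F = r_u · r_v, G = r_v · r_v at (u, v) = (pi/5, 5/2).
E = 49;  F = 0;  G = 1

Partials: r_u = (-7*sin(u), 7*cos(u), 0), r_v = (0, 0, 1). As functions of (u, v):
  E = r_u · r_u = 49,
  F = r_u · r_v = 0,
  G = r_v · r_v = 1.
Evaluating at (u, v) = (pi/5, 5/2): E = 49, F = 0, G = 1.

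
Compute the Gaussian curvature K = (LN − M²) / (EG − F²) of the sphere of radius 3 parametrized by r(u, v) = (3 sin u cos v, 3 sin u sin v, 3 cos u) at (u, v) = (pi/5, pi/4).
K = 1/9

Coefficients of the first fundamental form: E = 9, F = 0, G = 9*sin(u)^2.
Coefficients of the second fundamental form: L = -3*sin(u)/Abs(sin(u)), M = 0, N = -3*sin(u)^3/Abs(sin(u)).
Assemble K = (LN − M²)/(EG − F²) = 1/9. At (u, v) = (pi/5, pi/4): K = 1/9.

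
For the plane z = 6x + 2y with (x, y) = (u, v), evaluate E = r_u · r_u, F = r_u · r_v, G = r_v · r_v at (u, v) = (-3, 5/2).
E = 37;  F = 12;  G = 5

Partials: r_u = (1, 0, 6), r_v = (0, 1, 2). As functions of (u, v):
  E = r_u · r_u = 37,
  F = r_u · r_v = 12,
  G = r_v · r_v = 5.
Evaluating at (u, v) = (-3, 5/2): E = 37, F = 12, G = 5.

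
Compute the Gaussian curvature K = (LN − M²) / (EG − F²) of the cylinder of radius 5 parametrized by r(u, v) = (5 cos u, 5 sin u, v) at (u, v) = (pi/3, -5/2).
K = 0

Coefficients of the first fundamental form: E = 25, F = 0, G = 1.
Coefficients of the second fundamental form: L = -5, M = 0, N = 0.
Assemble K = (LN − M²)/(EG − F²) = 0. At (u, v) = (pi/3, -5/2): K = 0.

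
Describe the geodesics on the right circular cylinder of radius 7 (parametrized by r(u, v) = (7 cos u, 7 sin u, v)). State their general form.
The cylinder is flat (K = 0) and locally isometric to the plane via the development (u, v) ↦ (7 u, v). Geodesics are the pre-images of straight lines: circles (v constant), vertical lines (u constant), and helices (v = c · u + d) for constants c, d.

A right cylinder has E = 7², F = 0, G = 1, so EG − F² = 7², and L = −7, M = N = 0, giving K = (LN − M²)/(EG − F²) = 0 everywhere. A flat surface is locally isometric to the Euclidean plane via the map (u, v) ↦ (7 u, v). Straight lines in the (x̃, ỹ) plane pull back to: (a) horizontal circles (v = const), (b) vertical generators (u = const), and (c) helices (7 u tan θ = v, i.e. v = c · u + d).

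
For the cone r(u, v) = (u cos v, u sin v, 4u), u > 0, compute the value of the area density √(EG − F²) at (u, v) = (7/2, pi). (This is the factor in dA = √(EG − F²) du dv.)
√(EG − F²)|_{(7/2, pi)} = 7*sqrt(17)/2

E = 17, F = 0, G = u^2, so EG − F² = 17*u^2. Taking the positive square root: √(EG − F²) = sqrt(17)*Abs(u). At (u, v) = (7/2, pi): 7*sqrt(17)/2.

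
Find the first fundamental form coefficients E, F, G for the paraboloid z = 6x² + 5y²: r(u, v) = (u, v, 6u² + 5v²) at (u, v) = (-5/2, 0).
E = 901;  F = 0;  G = 1

Partials: r_u = (1, 0, 12*u), r_v = (0, 1, 10*v). As functions of (u, v):
  E = r_u · r_u = 144*u^2 + 1,
  F = r_u · r_v = 120*u*v,
  G = r_v · r_v = 100*v^2 + 1.
Evaluating at (u, v) = (-5/2, 0): E = 901, F = 0, G = 1.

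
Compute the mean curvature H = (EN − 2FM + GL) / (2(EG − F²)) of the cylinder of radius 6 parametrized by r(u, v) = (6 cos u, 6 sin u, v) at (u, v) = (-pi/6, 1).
H = -1/12

With E = 36, F = 0, G = 1, L = -6, M = 0, N = 0, assemble
  H = (EN − 2FM + GL) / (2(EG − F²)) = -1/12.
At (u, v) = (-pi/6, 1): H = -1/12.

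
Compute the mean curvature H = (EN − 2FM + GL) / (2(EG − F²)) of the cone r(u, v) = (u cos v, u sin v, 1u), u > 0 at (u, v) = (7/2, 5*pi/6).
H = sqrt(2)/14

With E = 2, F = 0, G = u^2, L = 0, M = 0, N = sqrt(2)*u^2/(2*Abs(u)), assemble
  H = (EN − 2FM + GL) / (2(EG − F²)) = sqrt(2)/(4*Abs(u)).
At (u, v) = (7/2, 5*pi/6): H = sqrt(2)/14.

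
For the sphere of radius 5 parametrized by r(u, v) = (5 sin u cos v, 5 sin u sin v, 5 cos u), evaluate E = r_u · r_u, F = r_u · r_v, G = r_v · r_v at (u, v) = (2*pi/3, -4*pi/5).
E = 25;  F = 0;  G = 75/4

Partials: r_u = (5*cos(u)*cos(v), 5*sin(v)*cos(u), -5*sin(u)), r_v = (-5*sin(u)*sin(v), 5*sin(u)*cos(v), 0). As functions of (u, v):
  E = r_u · r_u = 25,
  F = r_u · r_v = 0,
  G = r_v · r_v = 25*sin(u)^2.
Evaluating at (u, v) = (2*pi/3, -4*pi/5): E = 25, F = 0, G = 75/4.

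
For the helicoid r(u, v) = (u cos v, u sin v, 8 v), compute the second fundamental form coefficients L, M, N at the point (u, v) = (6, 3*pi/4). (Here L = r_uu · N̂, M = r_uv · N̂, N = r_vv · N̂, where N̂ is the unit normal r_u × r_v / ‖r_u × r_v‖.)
L = 0;  M = -4/5;  N = 0

Compute the unit normal N̂(u, v) = (8*sin(v)/sqrt(u^2 + 64), -8*cos(v)/sqrt(u^2 + 64), u/sqrt(u^2 + 64)), and the second partials r_uu, r_uv, r_vv. Take dot products:
  L(u, v) = r_uu · N̂ = 0,
  M(u, v) = r_uv · N̂ = -8/sqrt(u^2 + 64),
  N(u, v) = r_vv · N̂ = 0.
Evaluating at (u, v) = (6, 3*pi/4):
  L = 0, M = -4/5, N = 0.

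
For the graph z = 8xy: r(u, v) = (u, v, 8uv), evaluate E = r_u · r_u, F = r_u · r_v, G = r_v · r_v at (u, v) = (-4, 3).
E = 577;  F = -768;  G = 1025

Partials: r_u = (1, 0, 8*v), r_v = (0, 1, 8*u). As functions of (u, v):
  E = r_u · r_u = 64*v^2 + 1,
  F = r_u · r_v = 64*u*v,
  G = r_v · r_v = 64*u^2 + 1.
Evaluating at (u, v) = (-4, 3): E = 577, F = -768, G = 1025.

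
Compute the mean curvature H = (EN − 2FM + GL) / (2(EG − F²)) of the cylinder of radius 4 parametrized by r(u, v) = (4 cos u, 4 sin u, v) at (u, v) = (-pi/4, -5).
H = -1/8

With E = 16, F = 0, G = 1, L = -4, M = 0, N = 0, assemble
  H = (EN − 2FM + GL) / (2(EG − F²)) = -1/8.
At (u, v) = (-pi/4, -5): H = -1/8.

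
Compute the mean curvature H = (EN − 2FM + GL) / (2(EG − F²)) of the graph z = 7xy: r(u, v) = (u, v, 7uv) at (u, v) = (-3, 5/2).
H = 20580*sqrt(2993)/8958049

With E = 49*v^2 + 1, F = 49*u*v, G = 49*u^2 + 1, L = 0, M = 7/sqrt(49*u^2 + 49*v^2 + 1), N = 0, assemble
  H = (EN − 2FM + GL) / (2(EG − F²)) = -343*u*v/(49*u^2 + 49*v^2 + 1)^(3/2).
At (u, v) = (-3, 5/2): H = 20580*sqrt(2993)/8958049.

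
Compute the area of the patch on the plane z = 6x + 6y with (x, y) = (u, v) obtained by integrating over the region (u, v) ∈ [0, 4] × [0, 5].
Area = 20*sqrt(73)

Area = ∫∫ √(EG − F²) du dv with √(EG − F²) = sqrt(73). Integrating over [0, 4] × [0, 5] gives 20*sqrt(73).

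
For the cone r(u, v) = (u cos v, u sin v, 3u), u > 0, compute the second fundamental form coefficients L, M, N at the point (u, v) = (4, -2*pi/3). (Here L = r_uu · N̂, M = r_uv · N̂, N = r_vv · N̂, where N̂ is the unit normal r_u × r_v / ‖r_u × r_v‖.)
L = 0;  M = 0;  N = 6*sqrt(10)/5

Compute the unit normal N̂(u, v) = (-3*sqrt(10)*u*cos(v)/(10*Abs(u)), -3*sqrt(10)*u*sin(v)/(10*Abs(u)), sqrt(10)*u/(10*Abs(u))), and the second partials r_uu, r_uv, r_vv. Take dot products:
  L(u, v) = r_uu · N̂ = 0,
  M(u, v) = r_uv · N̂ = 0,
  N(u, v) = r_vv · N̂ = 3*sqrt(10)*u^2/(10*Abs(u)).
Evaluating at (u, v) = (4, -2*pi/3):
  L = 0, M = 0, N = 6*sqrt(10)/5.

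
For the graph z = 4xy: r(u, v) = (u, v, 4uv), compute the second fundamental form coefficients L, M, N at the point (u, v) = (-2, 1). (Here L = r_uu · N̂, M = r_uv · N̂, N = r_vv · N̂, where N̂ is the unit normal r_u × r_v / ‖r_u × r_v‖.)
L = 0;  M = 4/9;  N = 0

Compute the unit normal N̂(u, v) = (-4*v/sqrt(16*u^2 + 16*v^2 + 1), -4*u/sqrt(16*u^2 + 16*v^2 + 1), 1/sqrt(16*u^2 + 16*v^2 + 1)), and the second partials r_uu, r_uv, r_vv. Take dot products:
  L(u, v) = r_uu · N̂ = 0,
  M(u, v) = r_uv · N̂ = 4/sqrt(16*u^2 + 16*v^2 + 1),
  N(u, v) = r_vv · N̂ = 0.
Evaluating at (u, v) = (-2, 1):
  L = 0, M = 4/9, N = 0.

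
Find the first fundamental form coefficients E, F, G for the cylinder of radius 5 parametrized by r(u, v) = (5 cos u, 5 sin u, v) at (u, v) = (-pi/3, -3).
E = 25;  F = 0;  G = 1

Partials: r_u = (-5*sin(u), 5*cos(u), 0), r_v = (0, 0, 1). As functions of (u, v):
  E = r_u · r_u = 25,
  F = r_u · r_v = 0,
  G = r_v · r_v = 1.
Evaluating at (u, v) = (-pi/3, -3): E = 25, F = 0, G = 1.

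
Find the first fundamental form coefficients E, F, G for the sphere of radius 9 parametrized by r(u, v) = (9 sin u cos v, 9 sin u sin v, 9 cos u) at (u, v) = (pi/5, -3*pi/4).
E = 81;  F = 0;  G = 405/8 - 81*sqrt(5)/8

Partials: r_u = (9*cos(u)*cos(v), 9*sin(v)*cos(u), -9*sin(u)), r_v = (-9*sin(u)*sin(v), 9*sin(u)*cos(v), 0). As functions of (u, v):
  E = r_u · r_u = 81,
  F = r_u · r_v = 0,
  G = r_v · r_v = 81*sin(u)^2.
Evaluating at (u, v) = (pi/5, -3*pi/4): E = 81, F = 0, G = 405/8 - 81*sqrt(5)/8.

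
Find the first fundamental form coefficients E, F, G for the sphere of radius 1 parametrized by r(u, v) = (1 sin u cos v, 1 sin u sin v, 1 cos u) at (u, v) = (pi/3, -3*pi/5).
E = 1;  F = 0;  G = 3/4

Partials: r_u = (cos(u)*cos(v), sin(v)*cos(u), -sin(u)), r_v = (-sin(u)*sin(v), sin(u)*cos(v), 0). As functions of (u, v):
  E = r_u · r_u = 1,
  F = r_u · r_v = 0,
  G = r_v · r_v = sin(u)^2.
Evaluating at (u, v) = (pi/3, -3*pi/5): E = 1, F = 0, G = 3/4.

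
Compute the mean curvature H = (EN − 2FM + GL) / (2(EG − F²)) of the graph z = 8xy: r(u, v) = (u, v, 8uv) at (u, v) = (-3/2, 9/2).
H = 3456*sqrt(1441)/2076481

With E = 64*v^2 + 1, F = 64*u*v, G = 64*u^2 + 1, L = 0, M = 8/sqrt(64*u^2 + 64*v^2 + 1), N = 0, assemble
  H = (EN − 2FM + GL) / (2(EG − F²)) = -512*u*v/(64*u^2 + 64*v^2 + 1)^(3/2).
At (u, v) = (-3/2, 9/2): H = 3456*sqrt(1441)/2076481.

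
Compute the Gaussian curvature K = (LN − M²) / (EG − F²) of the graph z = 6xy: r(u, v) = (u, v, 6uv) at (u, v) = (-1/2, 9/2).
K = -36/546121

Coefficients of the first fundamental form: E = 36*v^2 + 1, F = 36*u*v, G = 36*u^2 + 1.
Coefficients of the second fundamental form: L = 0, M = 6/sqrt(36*u^2 + 36*v^2 + 1), N = 0.
Assemble K = (LN − M²)/(EG − F²) = -36/(1296*u^4 + 2592*u^2*v^2 + 72*u^2 + 1296*v^4 + 72*v^2 + 1). At (u, v) = (-1/2, 9/2): K = -36/546121.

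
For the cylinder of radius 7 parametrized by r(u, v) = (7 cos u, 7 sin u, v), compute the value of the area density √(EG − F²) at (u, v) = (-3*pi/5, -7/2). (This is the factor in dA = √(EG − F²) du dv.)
√(EG − F²)|_{(-3*pi/5, -7/2)} = 7

E = 49, F = 0, G = 1, so EG − F² = 49. Taking the positive square root: √(EG − F²) = 7. At (u, v) = (-3*pi/5, -7/2): 7.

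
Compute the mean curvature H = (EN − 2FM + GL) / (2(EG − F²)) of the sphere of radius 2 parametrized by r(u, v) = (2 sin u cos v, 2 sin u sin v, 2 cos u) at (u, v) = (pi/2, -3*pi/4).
H = -1/2

With E = 4, F = 0, G = 4*sin(u)^2, L = -2*sin(u)/Abs(sin(u)), M = 0, N = -2*sin(u)^3/Abs(sin(u)), assemble
  H = (EN − 2FM + GL) / (2(EG − F²)) = -sin(u)/(2*Abs(sin(u))).
At (u, v) = (pi/2, -3*pi/4): H = -1/2.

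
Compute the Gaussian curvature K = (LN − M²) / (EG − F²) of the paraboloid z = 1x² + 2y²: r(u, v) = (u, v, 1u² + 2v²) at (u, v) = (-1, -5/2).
K = 8/11025

Coefficients of the first fundamental form: E = 4*u^2 + 1, F = 8*u*v, G = 16*v^2 + 1.
Coefficients of the second fundamental form: L = 2/sqrt(4*u^2 + 16*v^2 + 1), M = 0, N = 4/sqrt(4*u^2 + 16*v^2 + 1).
Assemble K = (LN − M²)/(EG − F²) = 8/(16*u^4 + 128*u^2*v^2 + 8*u^2 + 256*v^4 + 32*v^2 + 1). At (u, v) = (-1, -5/2): K = 8/11025.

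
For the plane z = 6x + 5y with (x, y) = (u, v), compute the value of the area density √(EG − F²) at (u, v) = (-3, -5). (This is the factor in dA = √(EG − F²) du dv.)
√(EG − F²)|_{(-3, -5)} = sqrt(62)

E = 37, F = 30, G = 26, so EG − F² = 62. Taking the positive square root: √(EG − F²) = sqrt(62). At (u, v) = (-3, -5): sqrt(62).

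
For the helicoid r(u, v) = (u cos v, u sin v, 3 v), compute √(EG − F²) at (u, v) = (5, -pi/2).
√(EG − F²)|_{(5, -pi/2)} = sqrt(34)

E = 1, F = 0, G = u^2 + 9; EG − F² = u^2 + 9; √(EG − F²) = sqrt(u^2 + 9). At the given point: sqrt(34).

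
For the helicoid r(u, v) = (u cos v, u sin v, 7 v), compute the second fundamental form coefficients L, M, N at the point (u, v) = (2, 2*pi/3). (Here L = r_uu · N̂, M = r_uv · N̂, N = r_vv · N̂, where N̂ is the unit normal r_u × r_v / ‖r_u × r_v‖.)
L = 0;  M = -7*sqrt(53)/53;  N = 0

Compute the unit normal N̂(u, v) = (7*sin(v)/sqrt(u^2 + 49), -7*cos(v)/sqrt(u^2 + 49), u/sqrt(u^2 + 49)), and the second partials r_uu, r_uv, r_vv. Take dot products:
  L(u, v) = r_uu · N̂ = 0,
  M(u, v) = r_uv · N̂ = -7/sqrt(u^2 + 49),
  N(u, v) = r_vv · N̂ = 0.
Evaluating at (u, v) = (2, 2*pi/3):
  L = 0, M = -7*sqrt(53)/53, N = 0.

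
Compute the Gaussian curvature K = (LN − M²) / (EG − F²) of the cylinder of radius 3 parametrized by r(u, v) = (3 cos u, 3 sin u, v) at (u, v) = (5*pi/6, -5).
K = 0

Coefficients of the first fundamental form: E = 9, F = 0, G = 1.
Coefficients of the second fundamental form: L = -3, M = 0, N = 0.
Assemble K = (LN − M²)/(EG − F²) = 0. At (u, v) = (5*pi/6, -5): K = 0.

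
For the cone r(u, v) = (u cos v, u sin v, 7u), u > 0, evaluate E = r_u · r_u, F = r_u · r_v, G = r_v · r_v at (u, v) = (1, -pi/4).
E = 50;  F = 0;  G = 1

Partials: r_u = (cos(v), sin(v), 7), r_v = (-u*sin(v), u*cos(v), 0). As functions of (u, v):
  E = r_u · r_u = 50,
  F = r_u · r_v = 0,
  G = r_v · r_v = u^2.
Evaluating at (u, v) = (1, -pi/4): E = 50, F = 0, G = 1.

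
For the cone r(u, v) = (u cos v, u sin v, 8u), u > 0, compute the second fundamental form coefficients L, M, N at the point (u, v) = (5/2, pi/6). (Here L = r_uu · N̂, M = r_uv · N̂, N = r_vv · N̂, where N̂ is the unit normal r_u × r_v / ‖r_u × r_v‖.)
L = 0;  M = 0;  N = 4*sqrt(65)/13

Compute the unit normal N̂(u, v) = (-8*sqrt(65)*u*cos(v)/(65*Abs(u)), -8*sqrt(65)*u*sin(v)/(65*Abs(u)), sqrt(65)*u/(65*Abs(u))), and the second partials r_uu, r_uv, r_vv. Take dot products:
  L(u, v) = r_uu · N̂ = 0,
  M(u, v) = r_uv · N̂ = 0,
  N(u, v) = r_vv · N̂ = 8*sqrt(65)*u^2/(65*Abs(u)).
Evaluating at (u, v) = (5/2, pi/6):
  L = 0, M = 0, N = 4*sqrt(65)/13.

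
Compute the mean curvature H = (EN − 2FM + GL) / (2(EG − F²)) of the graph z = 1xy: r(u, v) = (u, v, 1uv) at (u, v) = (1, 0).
H = 0

With E = v^2 + 1, F = u*v, G = u^2 + 1, L = 0, M = 1/sqrt(u^2 + v^2 + 1), N = 0, assemble
  H = (EN − 2FM + GL) / (2(EG − F²)) = -u*v/(u^2 + v^2 + 1)^(3/2).
At (u, v) = (1, 0): H = 0.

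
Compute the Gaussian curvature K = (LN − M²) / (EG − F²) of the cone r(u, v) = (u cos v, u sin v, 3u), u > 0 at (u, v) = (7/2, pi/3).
K = 0

Coefficients of the first fundamental form: E = 10, F = 0, G = u^2.
Coefficients of the second fundamental form: L = 0, M = 0, N = 3*sqrt(10)*u^2/(10*Abs(u)).
Assemble K = (LN − M²)/(EG − F²) = 0. At (u, v) = (7/2, pi/3): K = 0.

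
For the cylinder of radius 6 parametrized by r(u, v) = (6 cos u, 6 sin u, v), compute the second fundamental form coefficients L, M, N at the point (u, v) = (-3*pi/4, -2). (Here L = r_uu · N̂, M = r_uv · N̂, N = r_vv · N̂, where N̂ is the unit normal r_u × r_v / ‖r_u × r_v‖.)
L = -6;  M = 0;  N = 0

Compute the unit normal N̂(u, v) = (cos(u), sin(u), 0), and the second partials r_uu, r_uv, r_vv. Take dot products:
  L(u, v) = r_uu · N̂ = -6,
  M(u, v) = r_uv · N̂ = 0,
  N(u, v) = r_vv · N̂ = 0.
Evaluating at (u, v) = (-3*pi/4, -2):
  L = -6, M = 0, N = 0.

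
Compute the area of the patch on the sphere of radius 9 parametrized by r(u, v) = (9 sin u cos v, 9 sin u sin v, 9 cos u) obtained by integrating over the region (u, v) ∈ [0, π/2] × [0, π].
Area = 81*pi

Area = ∫∫ √(EG − F²) du dv with √(EG − F²) = 81*Abs(sin(u)). Integrating over [0, π/2] × [0, π] gives 81*pi.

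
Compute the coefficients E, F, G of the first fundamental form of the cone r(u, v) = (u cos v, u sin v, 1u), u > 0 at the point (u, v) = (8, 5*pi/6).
E = 2;  F = 0;  G = 64

Partials: r_u = (cos(v), sin(v), 1), r_v = (-u*sin(v), u*cos(v), 0). As functions of (u, v):
  E = r_u · r_u = 2,
  F = r_u · r_v = 0,
  G = r_v · r_v = u^2.
Evaluating at (u, v) = (8, 5*pi/6): E = 2, F = 0, G = 64.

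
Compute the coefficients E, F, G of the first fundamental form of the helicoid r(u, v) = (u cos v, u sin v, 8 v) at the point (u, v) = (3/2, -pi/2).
E = 1;  F = 0;  G = 265/4

Partials: r_u = (cos(v), sin(v), 0), r_v = (-u*sin(v), u*cos(v), 8). As functions of (u, v):
  E = r_u · r_u = 1,
  F = r_u · r_v = 0,
  G = r_v · r_v = u^2 + 64.
Evaluating at (u, v) = (3/2, -pi/2): E = 1, F = 0, G = 265/4.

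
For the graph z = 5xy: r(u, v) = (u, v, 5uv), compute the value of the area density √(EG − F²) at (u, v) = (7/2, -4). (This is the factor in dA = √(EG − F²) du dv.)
√(EG − F²)|_{(7/2, -4)} = sqrt(2829)/2

E = 25*v^2 + 1, F = 25*u*v, G = 25*u^2 + 1, so EG − F² = 25*u^2 + 25*v^2 + 1. Taking the positive square root: √(EG − F²) = sqrt(25*u^2 + 25*v^2 + 1). At (u, v) = (7/2, -4): sqrt(2829)/2.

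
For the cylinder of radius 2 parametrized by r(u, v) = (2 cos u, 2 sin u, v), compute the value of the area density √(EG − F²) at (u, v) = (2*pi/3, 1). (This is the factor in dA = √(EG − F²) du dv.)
√(EG − F²)|_{(2*pi/3, 1)} = 2

E = 4, F = 0, G = 1, so EG − F² = 4. Taking the positive square root: √(EG − F²) = 2. At (u, v) = (2*pi/3, 1): 2.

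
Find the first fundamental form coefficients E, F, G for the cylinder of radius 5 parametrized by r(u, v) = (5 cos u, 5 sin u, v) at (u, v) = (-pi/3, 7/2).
E = 25;  F = 0;  G = 1

Partials: r_u = (-5*sin(u), 5*cos(u), 0), r_v = (0, 0, 1). As functions of (u, v):
  E = r_u · r_u = 25,
  F = r_u · r_v = 0,
  G = r_v · r_v = 1.
Evaluating at (u, v) = (-pi/3, 7/2): E = 25, F = 0, G = 1.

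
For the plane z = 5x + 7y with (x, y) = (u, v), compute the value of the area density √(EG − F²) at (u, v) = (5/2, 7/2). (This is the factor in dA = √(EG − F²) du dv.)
√(EG − F²)|_{(5/2, 7/2)} = 5*sqrt(3)

E = 26, F = 35, G = 50, so EG − F² = 75. Taking the positive square root: √(EG − F²) = 5*sqrt(3). At (u, v) = (5/2, 7/2): 5*sqrt(3).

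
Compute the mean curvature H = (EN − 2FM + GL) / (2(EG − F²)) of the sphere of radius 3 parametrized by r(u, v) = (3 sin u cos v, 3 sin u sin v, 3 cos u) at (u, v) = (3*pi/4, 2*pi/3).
H = -1/3

With E = 9, F = 0, G = 9*sin(u)^2, L = -3*sin(u)/Abs(sin(u)), M = 0, N = -3*sin(u)^3/Abs(sin(u)), assemble
  H = (EN − 2FM + GL) / (2(EG − F²)) = -sin(u)/(3*Abs(sin(u))).
At (u, v) = (3*pi/4, 2*pi/3): H = -1/3.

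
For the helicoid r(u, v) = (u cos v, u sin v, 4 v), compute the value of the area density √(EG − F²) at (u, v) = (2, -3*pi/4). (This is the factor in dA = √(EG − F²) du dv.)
√(EG − F²)|_{(2, -3*pi/4)} = 2*sqrt(5)

E = 1, F = 0, G = u^2 + 16, so EG − F² = u^2 + 16. Taking the positive square root: √(EG − F²) = sqrt(u^2 + 16). At (u, v) = (2, -3*pi/4): 2*sqrt(5).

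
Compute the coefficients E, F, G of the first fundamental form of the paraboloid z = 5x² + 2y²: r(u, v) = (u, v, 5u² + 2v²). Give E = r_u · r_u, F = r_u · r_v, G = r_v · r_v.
E = 100*u^2 + 1;  F = 40*u*v;  G = 16*v^2 + 1

Compute partials: r_u = (1, 0, 10*u), r_v = (0, 1, 4*v). Then
  E = r_u · r_u = 100*u^2 + 1,
  F = r_u · r_v = 40*u*v,
  G = r_v · r_v = 16*v^2 + 1.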